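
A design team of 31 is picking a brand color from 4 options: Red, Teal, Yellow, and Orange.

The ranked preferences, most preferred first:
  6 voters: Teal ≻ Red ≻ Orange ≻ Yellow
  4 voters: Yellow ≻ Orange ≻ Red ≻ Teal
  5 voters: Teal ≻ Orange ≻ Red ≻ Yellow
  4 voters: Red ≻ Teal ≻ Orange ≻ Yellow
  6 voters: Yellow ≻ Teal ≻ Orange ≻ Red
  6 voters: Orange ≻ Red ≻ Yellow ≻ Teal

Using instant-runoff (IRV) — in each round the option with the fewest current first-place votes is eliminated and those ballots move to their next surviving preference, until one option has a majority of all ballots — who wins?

Yellow

Round 1: Red 4, Teal 11, Yellow 10, Orange 6. Red eliminated.
Round 2: Teal 15, Yellow 10, Orange 6. Orange eliminated.
Round 3: Teal 15, Yellow 16. Yellow has a majority (≥16).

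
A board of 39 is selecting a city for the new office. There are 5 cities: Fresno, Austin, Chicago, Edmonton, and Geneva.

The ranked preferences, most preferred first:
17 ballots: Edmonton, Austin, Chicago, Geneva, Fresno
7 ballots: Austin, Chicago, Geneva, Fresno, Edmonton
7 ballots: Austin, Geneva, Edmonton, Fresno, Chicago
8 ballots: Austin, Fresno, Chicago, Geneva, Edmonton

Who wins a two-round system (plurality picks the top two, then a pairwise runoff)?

Round 1 first-place votes: Fresno 0, Austin 22, Chicago 0, Edmonton 17, Geneva 0. Austin and Edmonton advance.
Runoff: Austin is ranked above Edmonton on 22 ballots, Edmonton above Austin on 17.

Austin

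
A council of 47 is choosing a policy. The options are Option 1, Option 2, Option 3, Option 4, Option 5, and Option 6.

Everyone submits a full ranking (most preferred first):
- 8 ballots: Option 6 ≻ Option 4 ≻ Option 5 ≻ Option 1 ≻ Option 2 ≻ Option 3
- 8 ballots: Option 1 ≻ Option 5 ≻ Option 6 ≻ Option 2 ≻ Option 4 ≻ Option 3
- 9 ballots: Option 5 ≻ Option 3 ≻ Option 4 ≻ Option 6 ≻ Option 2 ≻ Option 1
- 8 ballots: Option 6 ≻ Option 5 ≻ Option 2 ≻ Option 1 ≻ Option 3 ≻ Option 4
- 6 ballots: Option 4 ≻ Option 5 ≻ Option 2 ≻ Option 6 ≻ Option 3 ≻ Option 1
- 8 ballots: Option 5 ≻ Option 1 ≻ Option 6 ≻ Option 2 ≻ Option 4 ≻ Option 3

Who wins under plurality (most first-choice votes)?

Option 5

First-place votes: Option 1 8, Option 2 0, Option 3 0, Option 4 6, Option 5 17, Option 6 16.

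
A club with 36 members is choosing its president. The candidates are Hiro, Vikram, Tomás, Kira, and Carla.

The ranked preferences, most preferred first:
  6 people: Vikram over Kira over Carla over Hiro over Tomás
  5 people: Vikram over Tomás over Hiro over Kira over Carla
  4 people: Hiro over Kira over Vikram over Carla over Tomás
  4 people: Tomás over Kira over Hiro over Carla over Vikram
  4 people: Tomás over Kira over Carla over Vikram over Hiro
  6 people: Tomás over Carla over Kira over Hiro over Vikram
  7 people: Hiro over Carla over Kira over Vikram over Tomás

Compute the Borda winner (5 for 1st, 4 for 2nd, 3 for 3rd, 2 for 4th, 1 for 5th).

Hiro: 6×2 + 5×3 + 4×5 + 4×3 + 4×1 + 6×2 + 7×5 = 110
Vikram: 6×5 + 5×5 + 4×3 + 4×1 + 4×2 + 6×1 + 7×2 = 99
Tomás: 6×1 + 5×4 + 4×1 + 4×5 + 4×5 + 6×5 + 7×1 = 107
Kira: 6×4 + 5×2 + 4×4 + 4×4 + 4×4 + 6×3 + 7×3 = 121
Carla: 6×3 + 5×1 + 4×2 + 4×2 + 4×3 + 6×4 + 7×4 = 103

Kira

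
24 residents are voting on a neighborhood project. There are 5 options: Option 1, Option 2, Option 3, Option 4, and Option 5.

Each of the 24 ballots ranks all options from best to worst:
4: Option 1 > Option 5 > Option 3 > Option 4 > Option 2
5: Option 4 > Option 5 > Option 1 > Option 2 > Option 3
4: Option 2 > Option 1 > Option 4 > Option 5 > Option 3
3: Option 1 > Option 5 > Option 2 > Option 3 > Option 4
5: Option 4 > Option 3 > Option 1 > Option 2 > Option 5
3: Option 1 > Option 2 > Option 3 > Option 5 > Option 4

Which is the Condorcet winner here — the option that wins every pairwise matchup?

Option 1

Option 1 vs Option 2: 20–4
Option 1 vs Option 3: 19–5
Option 1 vs Option 4: 14–10
Option 1 vs Option 5: 19–5
Option 1 beats every other option.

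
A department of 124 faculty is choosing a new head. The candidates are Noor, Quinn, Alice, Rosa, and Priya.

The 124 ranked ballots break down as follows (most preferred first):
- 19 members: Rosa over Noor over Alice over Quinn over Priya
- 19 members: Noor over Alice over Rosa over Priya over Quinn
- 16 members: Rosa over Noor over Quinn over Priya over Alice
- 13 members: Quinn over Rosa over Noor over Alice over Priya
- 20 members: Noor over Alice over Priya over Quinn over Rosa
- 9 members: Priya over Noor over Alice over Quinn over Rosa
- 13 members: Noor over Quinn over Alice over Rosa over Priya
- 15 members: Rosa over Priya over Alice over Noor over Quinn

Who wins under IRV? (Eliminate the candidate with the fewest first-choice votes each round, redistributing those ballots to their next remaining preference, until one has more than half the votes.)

Round 1: Noor 52, Quinn 13, Alice 0, Rosa 50, Priya 9. Alice eliminated.
Round 2: Noor 52, Quinn 13, Rosa 50, Priya 9. Priya eliminated.
Round 3: Noor 61, Quinn 13, Rosa 50. Quinn eliminated.
Round 4: Noor 61, Rosa 63. Rosa has a majority (≥63).

Rosa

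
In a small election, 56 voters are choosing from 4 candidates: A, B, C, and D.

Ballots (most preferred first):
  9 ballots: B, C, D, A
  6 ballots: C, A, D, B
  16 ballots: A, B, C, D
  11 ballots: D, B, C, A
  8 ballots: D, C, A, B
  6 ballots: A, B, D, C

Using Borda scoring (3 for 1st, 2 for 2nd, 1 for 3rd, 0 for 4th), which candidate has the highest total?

A: 9×0 + 6×2 + 16×3 + 11×0 + 8×1 + 6×3 = 86
B: 9×3 + 6×0 + 16×2 + 11×2 + 8×0 + 6×2 = 93
C: 9×2 + 6×3 + 16×1 + 11×1 + 8×2 + 6×0 = 79
D: 9×1 + 6×1 + 16×0 + 11×3 + 8×3 + 6×1 = 78

B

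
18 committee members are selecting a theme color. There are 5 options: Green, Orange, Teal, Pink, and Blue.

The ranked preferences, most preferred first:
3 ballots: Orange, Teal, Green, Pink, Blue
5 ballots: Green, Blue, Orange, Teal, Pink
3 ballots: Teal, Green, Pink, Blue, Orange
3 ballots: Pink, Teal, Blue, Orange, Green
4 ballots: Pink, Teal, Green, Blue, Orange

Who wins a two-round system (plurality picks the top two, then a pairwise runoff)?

Round 1 first-place votes: Green 5, Orange 3, Teal 3, Pink 7, Blue 0. Pink and Green advance.
Runoff: Pink is ranked above Green on 7 ballots, Green above Pink on 11.

Green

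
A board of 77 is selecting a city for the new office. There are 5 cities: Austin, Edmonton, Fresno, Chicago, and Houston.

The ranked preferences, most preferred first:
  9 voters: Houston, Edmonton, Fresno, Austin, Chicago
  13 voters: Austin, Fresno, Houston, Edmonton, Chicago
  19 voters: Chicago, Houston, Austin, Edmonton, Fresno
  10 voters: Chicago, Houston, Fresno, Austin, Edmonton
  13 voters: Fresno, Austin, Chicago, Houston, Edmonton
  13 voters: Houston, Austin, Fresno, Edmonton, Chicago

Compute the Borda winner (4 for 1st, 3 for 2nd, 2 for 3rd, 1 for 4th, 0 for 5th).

Houston

Austin: 9×1 + 13×4 + 19×2 + 10×1 + 13×3 + 13×3 = 187
Edmonton: 9×3 + 13×1 + 19×1 + 10×0 + 13×0 + 13×1 = 72
Fresno: 9×2 + 13×3 + 19×0 + 10×2 + 13×4 + 13×2 = 155
Chicago: 9×0 + 13×0 + 19×4 + 10×4 + 13×2 + 13×0 = 142
Houston: 9×4 + 13×2 + 19×3 + 10×3 + 13×1 + 13×4 = 214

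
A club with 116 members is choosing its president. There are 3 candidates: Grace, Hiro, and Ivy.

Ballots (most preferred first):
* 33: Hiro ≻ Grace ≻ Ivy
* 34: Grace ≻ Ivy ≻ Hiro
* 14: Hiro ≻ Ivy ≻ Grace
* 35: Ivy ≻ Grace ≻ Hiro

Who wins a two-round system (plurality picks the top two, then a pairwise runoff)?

Round 1 first-place votes: Grace 34, Hiro 47, Ivy 35. Hiro and Ivy advance.
Runoff: Hiro is ranked above Ivy on 47 ballots, Ivy above Hiro on 69.

Ivy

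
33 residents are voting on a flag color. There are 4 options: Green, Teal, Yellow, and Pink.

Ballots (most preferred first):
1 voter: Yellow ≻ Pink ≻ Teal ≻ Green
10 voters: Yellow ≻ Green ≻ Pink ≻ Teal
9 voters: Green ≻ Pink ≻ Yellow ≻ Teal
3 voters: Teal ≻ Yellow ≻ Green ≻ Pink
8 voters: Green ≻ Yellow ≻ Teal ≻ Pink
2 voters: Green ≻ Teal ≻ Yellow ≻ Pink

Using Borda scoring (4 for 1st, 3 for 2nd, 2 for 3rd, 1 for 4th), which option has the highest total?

Green

Green: 1×1 + 10×3 + 9×4 + 3×2 + 8×4 + 2×4 = 113
Teal: 1×2 + 10×1 + 9×1 + 3×4 + 8×2 + 2×3 = 55
Yellow: 1×4 + 10×4 + 9×2 + 3×3 + 8×3 + 2×2 = 99
Pink: 1×3 + 10×2 + 9×3 + 3×1 + 8×1 + 2×1 = 63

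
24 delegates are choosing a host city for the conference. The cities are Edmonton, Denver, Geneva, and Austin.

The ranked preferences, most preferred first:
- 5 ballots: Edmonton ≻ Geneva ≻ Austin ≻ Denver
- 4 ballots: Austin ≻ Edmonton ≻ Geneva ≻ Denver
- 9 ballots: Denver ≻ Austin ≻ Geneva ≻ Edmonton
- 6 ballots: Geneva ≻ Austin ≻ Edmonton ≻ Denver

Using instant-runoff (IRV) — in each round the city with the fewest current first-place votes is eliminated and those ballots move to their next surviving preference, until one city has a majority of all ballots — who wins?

Edmonton

Round 1: Edmonton 5, Denver 9, Geneva 6, Austin 4. Austin eliminated.
Round 2: Edmonton 9, Denver 9, Geneva 6. Geneva eliminated.
Round 3: Edmonton 15, Denver 9. Edmonton has a majority (≥13).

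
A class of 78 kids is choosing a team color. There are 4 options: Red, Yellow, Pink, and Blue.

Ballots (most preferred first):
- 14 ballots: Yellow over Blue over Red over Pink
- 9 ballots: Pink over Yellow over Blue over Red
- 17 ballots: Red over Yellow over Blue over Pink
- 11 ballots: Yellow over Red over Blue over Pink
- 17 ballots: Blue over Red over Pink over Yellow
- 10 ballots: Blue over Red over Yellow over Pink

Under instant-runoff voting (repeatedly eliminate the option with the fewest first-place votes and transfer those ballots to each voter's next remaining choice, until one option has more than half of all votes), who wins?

Round 1: Red 17, Yellow 25, Pink 9, Blue 27. Pink eliminated.
Round 2: Red 17, Yellow 34, Blue 27. Red eliminated.
Round 3: Yellow 51, Blue 27. Yellow has a majority (≥40).

Yellow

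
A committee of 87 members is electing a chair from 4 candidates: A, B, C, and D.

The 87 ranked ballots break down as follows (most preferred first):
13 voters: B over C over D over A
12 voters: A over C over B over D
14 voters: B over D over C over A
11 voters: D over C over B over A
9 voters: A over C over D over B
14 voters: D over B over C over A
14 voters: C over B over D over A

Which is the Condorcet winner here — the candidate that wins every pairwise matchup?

C vs A: 66–21
C vs B: 46–41
C vs D: 48–39
C beats every other candidate.

C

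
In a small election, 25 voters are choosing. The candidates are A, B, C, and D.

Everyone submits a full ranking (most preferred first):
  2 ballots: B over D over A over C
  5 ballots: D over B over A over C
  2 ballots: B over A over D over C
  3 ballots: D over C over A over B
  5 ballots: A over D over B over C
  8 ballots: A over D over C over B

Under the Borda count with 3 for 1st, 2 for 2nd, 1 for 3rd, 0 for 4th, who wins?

A: 2×1 + 5×1 + 2×2 + 3×1 + 5×3 + 8×3 = 53
B: 2×3 + 5×2 + 2×3 + 3×0 + 5×1 + 8×0 = 27
C: 2×0 + 5×0 + 2×0 + 3×2 + 5×0 + 8×1 = 14
D: 2×2 + 5×3 + 2×1 + 3×3 + 5×2 + 8×2 = 56

D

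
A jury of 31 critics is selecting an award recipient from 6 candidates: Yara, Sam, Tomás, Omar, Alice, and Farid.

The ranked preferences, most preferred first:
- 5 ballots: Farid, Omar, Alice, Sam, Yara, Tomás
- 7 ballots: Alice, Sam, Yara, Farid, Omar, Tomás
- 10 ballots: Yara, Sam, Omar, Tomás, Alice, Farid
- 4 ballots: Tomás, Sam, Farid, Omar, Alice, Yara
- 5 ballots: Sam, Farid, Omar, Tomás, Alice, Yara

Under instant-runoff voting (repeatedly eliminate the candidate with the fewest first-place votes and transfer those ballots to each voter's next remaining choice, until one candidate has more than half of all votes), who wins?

Round 1: Yara 10, Sam 5, Tomás 4, Omar 0, Alice 7, Farid 5. Omar eliminated.
Round 2: Yara 10, Sam 5, Tomás 4, Alice 7, Farid 5. Tomás eliminated.
Round 3: Yara 10, Sam 9, Alice 7, Farid 5. Farid eliminated.
Round 4: Yara 10, Sam 9, Alice 12. Sam eliminated.
Round 5: Yara 10, Alice 21. Alice has a majority (≥16).

Alice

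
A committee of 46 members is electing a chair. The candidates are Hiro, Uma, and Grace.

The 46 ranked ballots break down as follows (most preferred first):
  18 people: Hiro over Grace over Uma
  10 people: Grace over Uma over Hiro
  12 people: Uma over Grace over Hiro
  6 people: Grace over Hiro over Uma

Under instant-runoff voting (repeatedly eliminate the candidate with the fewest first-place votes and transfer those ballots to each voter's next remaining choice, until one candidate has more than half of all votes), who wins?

Grace

Round 1: Hiro 18, Uma 12, Grace 16. Uma eliminated.
Round 2: Hiro 18, Grace 28. Grace has a majority (≥24).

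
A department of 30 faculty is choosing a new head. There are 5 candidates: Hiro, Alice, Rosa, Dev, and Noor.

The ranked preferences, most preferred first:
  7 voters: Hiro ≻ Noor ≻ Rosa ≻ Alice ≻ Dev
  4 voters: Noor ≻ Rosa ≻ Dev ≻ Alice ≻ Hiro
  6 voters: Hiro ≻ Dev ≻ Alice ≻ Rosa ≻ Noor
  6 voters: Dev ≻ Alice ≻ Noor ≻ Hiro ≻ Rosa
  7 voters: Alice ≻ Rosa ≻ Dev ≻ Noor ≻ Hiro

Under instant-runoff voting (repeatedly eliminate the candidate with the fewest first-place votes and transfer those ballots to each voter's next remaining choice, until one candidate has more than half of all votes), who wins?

Dev

Round 1: Hiro 13, Alice 7, Rosa 0, Dev 6, Noor 4. Rosa eliminated.
Round 2: Hiro 13, Alice 7, Dev 6, Noor 4. Noor eliminated.
Round 3: Hiro 13, Alice 7, Dev 10. Alice eliminated.
Round 4: Hiro 13, Dev 17. Dev has a majority (≥16).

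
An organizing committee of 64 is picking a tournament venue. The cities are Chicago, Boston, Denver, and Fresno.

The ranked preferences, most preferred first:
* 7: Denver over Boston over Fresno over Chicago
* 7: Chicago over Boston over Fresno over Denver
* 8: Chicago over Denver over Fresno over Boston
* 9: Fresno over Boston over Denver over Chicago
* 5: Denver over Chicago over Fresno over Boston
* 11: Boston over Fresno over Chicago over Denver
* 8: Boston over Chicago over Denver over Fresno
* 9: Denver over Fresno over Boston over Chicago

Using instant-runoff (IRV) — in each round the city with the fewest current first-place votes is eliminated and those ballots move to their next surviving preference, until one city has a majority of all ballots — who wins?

Round 1: Chicago 15, Boston 19, Denver 21, Fresno 9. Fresno eliminated.
Round 2: Chicago 15, Boston 28, Denver 21. Chicago eliminated.
Round 3: Boston 35, Denver 29. Boston has a majority (≥33).

Boston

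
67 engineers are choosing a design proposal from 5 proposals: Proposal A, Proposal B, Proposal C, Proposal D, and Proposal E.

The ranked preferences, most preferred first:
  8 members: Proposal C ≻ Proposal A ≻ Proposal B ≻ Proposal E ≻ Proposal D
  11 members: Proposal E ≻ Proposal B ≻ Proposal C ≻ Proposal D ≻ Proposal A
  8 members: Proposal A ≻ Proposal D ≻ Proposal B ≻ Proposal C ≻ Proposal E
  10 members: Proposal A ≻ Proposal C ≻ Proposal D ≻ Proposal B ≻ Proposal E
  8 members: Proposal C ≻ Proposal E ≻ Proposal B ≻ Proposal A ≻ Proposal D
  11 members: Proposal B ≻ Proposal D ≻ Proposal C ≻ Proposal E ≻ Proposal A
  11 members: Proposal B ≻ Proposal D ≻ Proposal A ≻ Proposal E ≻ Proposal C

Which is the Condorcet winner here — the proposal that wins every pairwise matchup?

Proposal B vs Proposal A: 41–26
Proposal B vs Proposal C: 41–26
Proposal B vs Proposal D: 49–18
Proposal B vs Proposal E: 48–19
Proposal B beats every other proposal.

Proposal B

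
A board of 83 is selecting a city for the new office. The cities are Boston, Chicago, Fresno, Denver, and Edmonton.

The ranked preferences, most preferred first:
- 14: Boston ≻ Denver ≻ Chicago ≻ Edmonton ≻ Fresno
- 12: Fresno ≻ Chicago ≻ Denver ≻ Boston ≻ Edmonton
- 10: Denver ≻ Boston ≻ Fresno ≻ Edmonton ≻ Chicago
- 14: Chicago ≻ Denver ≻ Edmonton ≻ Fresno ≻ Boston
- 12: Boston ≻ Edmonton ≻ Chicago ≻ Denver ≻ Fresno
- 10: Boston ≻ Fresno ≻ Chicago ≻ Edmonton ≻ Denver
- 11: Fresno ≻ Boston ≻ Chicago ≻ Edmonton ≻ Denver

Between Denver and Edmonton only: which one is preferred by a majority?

Denver

Denver is ranked above Edmonton on 50 ballots; Edmonton above Denver on 33.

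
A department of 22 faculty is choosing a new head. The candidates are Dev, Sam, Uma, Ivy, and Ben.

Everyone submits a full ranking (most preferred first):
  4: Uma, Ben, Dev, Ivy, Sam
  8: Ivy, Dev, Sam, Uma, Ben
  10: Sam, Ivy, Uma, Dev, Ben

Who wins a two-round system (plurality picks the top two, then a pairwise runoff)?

Ivy

Round 1 first-place votes: Dev 0, Sam 10, Uma 4, Ivy 8, Ben 0. Sam and Ivy advance.
Runoff: Sam is ranked above Ivy on 10 ballots, Ivy above Sam on 12.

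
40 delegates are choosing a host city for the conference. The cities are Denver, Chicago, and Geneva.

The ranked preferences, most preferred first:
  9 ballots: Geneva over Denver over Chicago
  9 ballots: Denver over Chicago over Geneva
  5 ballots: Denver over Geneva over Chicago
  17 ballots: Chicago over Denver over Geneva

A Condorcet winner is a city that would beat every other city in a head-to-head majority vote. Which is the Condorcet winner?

Denver vs Chicago: 23–17
Denver vs Geneva: 31–9
Denver beats every other city.

Denver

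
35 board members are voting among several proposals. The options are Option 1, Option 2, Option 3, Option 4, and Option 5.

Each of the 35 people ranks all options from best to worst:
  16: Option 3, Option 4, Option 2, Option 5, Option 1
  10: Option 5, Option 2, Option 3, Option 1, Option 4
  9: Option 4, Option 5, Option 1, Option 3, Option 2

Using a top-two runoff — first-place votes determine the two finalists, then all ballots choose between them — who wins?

Round 1 first-place votes: Option 1 0, Option 2 0, Option 3 16, Option 4 9, Option 5 10. Option 3 and Option 5 advance.
Runoff: Option 3 is ranked above Option 5 on 16 ballots, Option 5 above Option 3 on 19.

Option 5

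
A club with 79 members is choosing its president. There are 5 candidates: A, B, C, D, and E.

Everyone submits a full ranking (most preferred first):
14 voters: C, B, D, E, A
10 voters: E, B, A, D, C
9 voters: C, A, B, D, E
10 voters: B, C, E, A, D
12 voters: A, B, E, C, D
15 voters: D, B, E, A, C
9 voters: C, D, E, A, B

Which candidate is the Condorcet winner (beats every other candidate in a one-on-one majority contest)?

B

B vs A: 49–30
B vs C: 47–32
B vs D: 55–24
B vs E: 60–19
B beats every other candidate.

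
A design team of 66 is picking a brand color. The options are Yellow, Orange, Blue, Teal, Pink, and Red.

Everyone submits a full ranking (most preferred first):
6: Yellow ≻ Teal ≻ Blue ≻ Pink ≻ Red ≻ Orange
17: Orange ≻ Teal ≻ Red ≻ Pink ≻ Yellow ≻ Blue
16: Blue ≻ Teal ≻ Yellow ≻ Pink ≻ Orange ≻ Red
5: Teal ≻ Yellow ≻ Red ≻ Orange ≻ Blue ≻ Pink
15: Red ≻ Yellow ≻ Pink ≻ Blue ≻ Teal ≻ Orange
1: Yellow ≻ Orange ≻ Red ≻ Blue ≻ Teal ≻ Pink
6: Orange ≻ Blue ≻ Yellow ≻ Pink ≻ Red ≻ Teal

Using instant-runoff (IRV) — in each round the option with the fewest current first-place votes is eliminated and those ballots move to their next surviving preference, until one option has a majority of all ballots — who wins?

Blue

Round 1: Yellow 7, Orange 23, Blue 16, Teal 5, Pink 0, Red 15. Pink eliminated.
Round 2: Yellow 7, Orange 23, Blue 16, Teal 5, Red 15. Teal eliminated.
Round 3: Yellow 12, Orange 23, Blue 16, Red 15. Yellow eliminated.
Round 4: Orange 24, Blue 22, Red 20. Red eliminated.
Round 5: Orange 29, Blue 37. Blue has a majority (≥34).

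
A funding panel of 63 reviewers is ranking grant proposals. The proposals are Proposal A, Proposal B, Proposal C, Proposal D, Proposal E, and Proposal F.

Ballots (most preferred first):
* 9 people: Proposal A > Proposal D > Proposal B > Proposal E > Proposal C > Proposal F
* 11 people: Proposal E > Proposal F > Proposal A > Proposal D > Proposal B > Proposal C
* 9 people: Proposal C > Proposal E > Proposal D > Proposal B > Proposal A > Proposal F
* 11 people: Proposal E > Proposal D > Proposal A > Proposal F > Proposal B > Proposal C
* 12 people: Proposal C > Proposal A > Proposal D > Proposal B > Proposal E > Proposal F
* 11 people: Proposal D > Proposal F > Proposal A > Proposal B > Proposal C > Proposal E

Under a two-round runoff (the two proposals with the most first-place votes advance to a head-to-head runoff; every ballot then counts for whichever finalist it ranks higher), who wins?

Proposal C

Round 1 first-place votes: Proposal A 9, Proposal B 0, Proposal C 21, Proposal D 11, Proposal E 22, Proposal F 0. Proposal E and Proposal C advance.
Runoff: Proposal E is ranked above Proposal C on 31 ballots, Proposal C above Proposal E on 32.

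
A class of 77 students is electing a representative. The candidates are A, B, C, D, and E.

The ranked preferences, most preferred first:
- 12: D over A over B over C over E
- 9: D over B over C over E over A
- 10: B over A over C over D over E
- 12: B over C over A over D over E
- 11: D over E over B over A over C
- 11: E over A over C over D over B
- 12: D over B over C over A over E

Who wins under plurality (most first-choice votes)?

First-place votes: A 0, B 22, C 0, D 44, E 11.

D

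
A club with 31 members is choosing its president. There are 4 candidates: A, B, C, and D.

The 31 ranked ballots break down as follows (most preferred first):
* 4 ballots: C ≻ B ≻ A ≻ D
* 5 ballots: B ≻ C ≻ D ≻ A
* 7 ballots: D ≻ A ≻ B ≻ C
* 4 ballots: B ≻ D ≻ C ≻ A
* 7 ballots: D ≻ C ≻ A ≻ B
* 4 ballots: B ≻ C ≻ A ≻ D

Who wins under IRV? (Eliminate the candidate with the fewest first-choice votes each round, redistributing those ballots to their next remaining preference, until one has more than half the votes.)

Round 1: A 0, B 13, C 4, D 14. A eliminated.
Round 2: B 13, C 4, D 14. C eliminated.
Round 3: B 17, D 14. B has a majority (≥16).

B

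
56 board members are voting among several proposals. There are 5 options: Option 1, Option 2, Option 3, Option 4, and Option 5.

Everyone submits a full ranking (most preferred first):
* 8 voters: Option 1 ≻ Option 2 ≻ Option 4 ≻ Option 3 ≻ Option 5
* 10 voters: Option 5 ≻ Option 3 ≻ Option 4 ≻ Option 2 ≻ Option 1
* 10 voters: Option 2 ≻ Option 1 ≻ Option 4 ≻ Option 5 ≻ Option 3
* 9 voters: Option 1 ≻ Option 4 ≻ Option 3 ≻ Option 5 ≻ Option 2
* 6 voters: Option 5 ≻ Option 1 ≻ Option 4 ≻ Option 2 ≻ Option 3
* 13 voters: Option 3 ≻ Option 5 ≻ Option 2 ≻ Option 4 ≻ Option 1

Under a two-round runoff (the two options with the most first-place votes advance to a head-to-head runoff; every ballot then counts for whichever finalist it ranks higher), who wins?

Option 5

Round 1 first-place votes: Option 1 17, Option 2 10, Option 3 13, Option 4 0, Option 5 16. Option 1 and Option 5 advance.
Runoff: Option 1 is ranked above Option 5 on 27 ballots, Option 5 above Option 1 on 29.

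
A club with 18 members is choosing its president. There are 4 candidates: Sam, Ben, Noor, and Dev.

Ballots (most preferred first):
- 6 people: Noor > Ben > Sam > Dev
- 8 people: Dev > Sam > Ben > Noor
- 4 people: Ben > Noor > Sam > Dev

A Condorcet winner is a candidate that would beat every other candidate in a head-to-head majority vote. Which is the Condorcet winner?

Ben

Ben vs Sam: 10–8
Ben vs Noor: 12–6
Ben vs Dev: 10–8
Ben beats every other candidate.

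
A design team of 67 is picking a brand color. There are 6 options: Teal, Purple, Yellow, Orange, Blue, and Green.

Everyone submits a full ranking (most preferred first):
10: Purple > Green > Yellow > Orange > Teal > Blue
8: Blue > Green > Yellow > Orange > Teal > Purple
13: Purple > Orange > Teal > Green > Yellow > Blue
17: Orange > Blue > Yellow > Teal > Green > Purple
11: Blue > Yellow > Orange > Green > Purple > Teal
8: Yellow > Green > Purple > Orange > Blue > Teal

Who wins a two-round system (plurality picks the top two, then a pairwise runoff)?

Blue

Round 1 first-place votes: Teal 0, Purple 23, Yellow 8, Orange 17, Blue 19, Green 0. Purple and Blue advance.
Runoff: Purple is ranked above Blue on 31 ballots, Blue above Purple on 36.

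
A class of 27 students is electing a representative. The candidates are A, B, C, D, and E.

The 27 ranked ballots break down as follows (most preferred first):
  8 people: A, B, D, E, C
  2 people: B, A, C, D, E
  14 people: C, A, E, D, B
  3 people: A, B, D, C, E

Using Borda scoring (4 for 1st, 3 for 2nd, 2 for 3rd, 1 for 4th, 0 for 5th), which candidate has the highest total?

A: 8×4 + 2×3 + 14×3 + 3×4 = 92
B: 8×3 + 2×4 + 14×0 + 3×3 = 41
C: 8×0 + 2×2 + 14×4 + 3×1 = 63
D: 8×2 + 2×1 + 14×1 + 3×2 = 38
E: 8×1 + 2×0 + 14×2 + 3×0 = 36

A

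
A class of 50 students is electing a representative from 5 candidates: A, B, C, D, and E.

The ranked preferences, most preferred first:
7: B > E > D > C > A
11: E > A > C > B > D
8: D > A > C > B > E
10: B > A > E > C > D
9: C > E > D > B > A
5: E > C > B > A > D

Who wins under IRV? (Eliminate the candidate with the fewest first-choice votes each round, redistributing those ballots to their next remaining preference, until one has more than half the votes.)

Round 1: A 0, B 17, C 9, D 8, E 16. A eliminated.
Round 2: B 17, C 9, D 8, E 16. D eliminated.
Round 3: B 17, C 17, E 16. E eliminated.
Round 4: B 17, C 33. C has a majority (≥26).

C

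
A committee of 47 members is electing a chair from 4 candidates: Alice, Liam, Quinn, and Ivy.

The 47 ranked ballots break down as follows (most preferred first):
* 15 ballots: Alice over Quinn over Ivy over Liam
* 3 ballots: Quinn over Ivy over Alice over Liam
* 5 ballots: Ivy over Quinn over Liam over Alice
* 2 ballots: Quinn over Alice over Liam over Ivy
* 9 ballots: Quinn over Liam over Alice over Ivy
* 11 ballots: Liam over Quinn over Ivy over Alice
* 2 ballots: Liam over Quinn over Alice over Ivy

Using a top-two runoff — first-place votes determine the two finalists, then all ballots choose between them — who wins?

Round 1 first-place votes: Alice 15, Liam 13, Quinn 14, Ivy 5. Alice and Quinn advance.
Runoff: Alice is ranked above Quinn on 15 ballots, Quinn above Alice on 32.

Quinn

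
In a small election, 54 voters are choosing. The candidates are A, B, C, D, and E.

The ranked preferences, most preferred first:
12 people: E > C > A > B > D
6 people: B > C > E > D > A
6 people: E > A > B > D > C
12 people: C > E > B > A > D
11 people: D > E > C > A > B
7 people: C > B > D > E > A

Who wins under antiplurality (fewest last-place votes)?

Last-place votes: A 13, B 11, C 6, D 24, E 0.

E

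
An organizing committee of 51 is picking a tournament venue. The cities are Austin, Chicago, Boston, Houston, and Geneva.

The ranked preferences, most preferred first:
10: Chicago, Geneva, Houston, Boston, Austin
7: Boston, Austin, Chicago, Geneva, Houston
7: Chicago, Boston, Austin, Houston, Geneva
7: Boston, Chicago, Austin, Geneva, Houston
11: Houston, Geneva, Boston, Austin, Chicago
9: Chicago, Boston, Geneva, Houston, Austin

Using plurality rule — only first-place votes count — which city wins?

Chicago

First-place votes: Austin 0, Chicago 26, Boston 14, Houston 11, Geneva 0.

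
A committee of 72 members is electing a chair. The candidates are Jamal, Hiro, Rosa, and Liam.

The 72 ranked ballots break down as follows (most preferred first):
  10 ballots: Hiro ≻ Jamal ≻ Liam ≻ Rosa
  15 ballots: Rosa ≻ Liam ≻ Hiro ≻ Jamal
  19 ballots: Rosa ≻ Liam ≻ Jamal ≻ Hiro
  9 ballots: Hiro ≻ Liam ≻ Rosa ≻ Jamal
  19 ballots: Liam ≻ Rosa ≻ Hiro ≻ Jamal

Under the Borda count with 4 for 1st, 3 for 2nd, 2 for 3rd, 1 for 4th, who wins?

Liam

Jamal: 10×3 + 15×1 + 19×2 + 9×1 + 19×1 = 111
Hiro: 10×4 + 15×2 + 19×1 + 9×4 + 19×2 = 163
Rosa: 10×1 + 15×4 + 19×4 + 9×2 + 19×3 = 221
Liam: 10×2 + 15×3 + 19×3 + 9×3 + 19×4 = 225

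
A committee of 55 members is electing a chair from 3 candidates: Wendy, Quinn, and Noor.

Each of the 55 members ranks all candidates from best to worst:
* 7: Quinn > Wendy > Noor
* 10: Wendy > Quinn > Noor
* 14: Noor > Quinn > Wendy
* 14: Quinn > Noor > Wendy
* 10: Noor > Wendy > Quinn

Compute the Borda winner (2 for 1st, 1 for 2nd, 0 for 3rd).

Quinn

Wendy: 7×1 + 10×2 + 14×0 + 14×0 + 10×1 = 37
Quinn: 7×2 + 10×1 + 14×1 + 14×2 + 10×0 = 66
Noor: 7×0 + 10×0 + 14×2 + 14×1 + 10×2 = 62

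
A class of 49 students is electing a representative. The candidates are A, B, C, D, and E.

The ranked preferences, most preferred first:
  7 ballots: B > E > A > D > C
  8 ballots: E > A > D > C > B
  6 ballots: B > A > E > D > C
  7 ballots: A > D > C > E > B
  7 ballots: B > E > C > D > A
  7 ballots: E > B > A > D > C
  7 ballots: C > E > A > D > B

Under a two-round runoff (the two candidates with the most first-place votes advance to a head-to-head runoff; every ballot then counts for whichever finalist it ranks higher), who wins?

E

Round 1 first-place votes: A 7, B 20, C 7, D 0, E 15. B and E advance.
Runoff: B is ranked above E on 20 ballots, E above B on 29.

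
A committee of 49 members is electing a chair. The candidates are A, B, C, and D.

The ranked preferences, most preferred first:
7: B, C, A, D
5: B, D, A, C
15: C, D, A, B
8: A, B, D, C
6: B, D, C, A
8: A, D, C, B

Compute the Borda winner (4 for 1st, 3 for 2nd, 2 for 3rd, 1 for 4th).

D

A: 7×2 + 5×2 + 15×2 + 8×4 + 6×1 + 8×4 = 124
B: 7×4 + 5×4 + 15×1 + 8×3 + 6×4 + 8×1 = 119
C: 7×3 + 5×1 + 15×4 + 8×1 + 6×2 + 8×2 = 122
D: 7×1 + 5×3 + 15×3 + 8×2 + 6×3 + 8×3 = 125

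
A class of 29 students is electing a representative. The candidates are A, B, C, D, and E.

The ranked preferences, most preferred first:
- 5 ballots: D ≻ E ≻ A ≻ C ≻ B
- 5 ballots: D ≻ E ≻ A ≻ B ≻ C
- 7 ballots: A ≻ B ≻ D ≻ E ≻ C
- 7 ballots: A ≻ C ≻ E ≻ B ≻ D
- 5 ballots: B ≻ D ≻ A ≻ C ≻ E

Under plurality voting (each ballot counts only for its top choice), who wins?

A

First-place votes: A 14, B 5, C 0, D 10, E 0.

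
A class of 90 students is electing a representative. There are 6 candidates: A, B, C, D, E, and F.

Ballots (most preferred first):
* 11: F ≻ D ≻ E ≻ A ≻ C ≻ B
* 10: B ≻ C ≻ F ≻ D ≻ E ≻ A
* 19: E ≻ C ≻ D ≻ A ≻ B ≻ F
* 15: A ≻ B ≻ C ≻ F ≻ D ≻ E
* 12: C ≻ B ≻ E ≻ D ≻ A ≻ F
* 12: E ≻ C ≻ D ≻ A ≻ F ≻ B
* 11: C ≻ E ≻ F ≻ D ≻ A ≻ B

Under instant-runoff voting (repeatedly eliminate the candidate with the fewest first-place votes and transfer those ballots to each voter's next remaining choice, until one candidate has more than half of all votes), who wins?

Round 1: A 15, B 10, C 23, D 0, E 31, F 11. D eliminated.
Round 2: A 15, B 10, C 23, E 31, F 11. B eliminated.
Round 3: A 15, C 33, E 31, F 11. F eliminated.
Round 4: A 15, C 33, E 42. A eliminated.
Round 5: C 48, E 42. C has a majority (≥46).

C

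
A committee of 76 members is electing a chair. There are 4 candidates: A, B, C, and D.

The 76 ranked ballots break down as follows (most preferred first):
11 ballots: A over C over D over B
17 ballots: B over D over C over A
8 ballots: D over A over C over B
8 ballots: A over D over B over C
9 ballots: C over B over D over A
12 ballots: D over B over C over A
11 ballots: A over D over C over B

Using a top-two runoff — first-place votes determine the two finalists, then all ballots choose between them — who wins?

Round 1 first-place votes: A 30, B 17, C 9, D 20. A and D advance.
Runoff: A is ranked above D on 30 ballots, D above A on 46.

D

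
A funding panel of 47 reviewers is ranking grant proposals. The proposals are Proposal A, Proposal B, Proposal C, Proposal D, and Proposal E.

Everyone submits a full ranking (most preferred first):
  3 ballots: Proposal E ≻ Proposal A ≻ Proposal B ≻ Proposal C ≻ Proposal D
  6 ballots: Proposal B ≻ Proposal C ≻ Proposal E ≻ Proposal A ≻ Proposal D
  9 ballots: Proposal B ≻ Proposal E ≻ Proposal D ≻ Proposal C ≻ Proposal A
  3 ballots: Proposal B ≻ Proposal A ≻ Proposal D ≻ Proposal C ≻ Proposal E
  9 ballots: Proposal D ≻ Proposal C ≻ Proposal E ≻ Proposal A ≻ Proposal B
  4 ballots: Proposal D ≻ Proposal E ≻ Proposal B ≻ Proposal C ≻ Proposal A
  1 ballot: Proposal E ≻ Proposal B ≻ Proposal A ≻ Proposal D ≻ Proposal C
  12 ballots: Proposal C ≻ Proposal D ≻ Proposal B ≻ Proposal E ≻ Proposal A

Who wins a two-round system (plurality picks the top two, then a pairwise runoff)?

Round 1 first-place votes: Proposal A 0, Proposal B 18, Proposal C 12, Proposal D 13, Proposal E 4. Proposal B and Proposal D advance.
Runoff: Proposal B is ranked above Proposal D on 22 ballots, Proposal D above Proposal B on 25.

Proposal D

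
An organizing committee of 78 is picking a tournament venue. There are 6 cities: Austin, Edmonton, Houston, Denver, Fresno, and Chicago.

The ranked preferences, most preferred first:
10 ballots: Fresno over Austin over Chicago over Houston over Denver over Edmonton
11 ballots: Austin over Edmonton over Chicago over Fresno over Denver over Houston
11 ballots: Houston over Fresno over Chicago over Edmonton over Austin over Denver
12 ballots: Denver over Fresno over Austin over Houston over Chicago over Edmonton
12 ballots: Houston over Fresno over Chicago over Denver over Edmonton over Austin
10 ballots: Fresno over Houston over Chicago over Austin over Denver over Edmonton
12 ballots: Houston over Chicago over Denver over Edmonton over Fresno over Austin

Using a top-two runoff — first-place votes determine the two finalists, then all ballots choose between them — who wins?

Round 1 first-place votes: Austin 11, Edmonton 0, Houston 35, Denver 12, Fresno 20, Chicago 0. Houston and Fresno advance.
Runoff: Houston is ranked above Fresno on 35 ballots, Fresno above Houston on 43.

Fresno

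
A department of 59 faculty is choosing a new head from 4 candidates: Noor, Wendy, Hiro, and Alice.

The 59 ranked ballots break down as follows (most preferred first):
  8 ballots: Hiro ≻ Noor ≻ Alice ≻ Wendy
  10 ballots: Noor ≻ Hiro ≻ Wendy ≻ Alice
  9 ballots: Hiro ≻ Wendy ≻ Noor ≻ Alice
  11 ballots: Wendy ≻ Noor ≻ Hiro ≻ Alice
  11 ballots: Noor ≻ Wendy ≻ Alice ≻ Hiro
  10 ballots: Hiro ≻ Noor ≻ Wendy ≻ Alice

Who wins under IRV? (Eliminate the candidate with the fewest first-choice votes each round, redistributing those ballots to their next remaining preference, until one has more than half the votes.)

Round 1: Noor 21, Wendy 11, Hiro 27, Alice 0. Alice eliminated.
Round 2: Noor 21, Wendy 11, Hiro 27. Wendy eliminated.
Round 3: Noor 32, Hiro 27. Noor has a majority (≥30).

Noor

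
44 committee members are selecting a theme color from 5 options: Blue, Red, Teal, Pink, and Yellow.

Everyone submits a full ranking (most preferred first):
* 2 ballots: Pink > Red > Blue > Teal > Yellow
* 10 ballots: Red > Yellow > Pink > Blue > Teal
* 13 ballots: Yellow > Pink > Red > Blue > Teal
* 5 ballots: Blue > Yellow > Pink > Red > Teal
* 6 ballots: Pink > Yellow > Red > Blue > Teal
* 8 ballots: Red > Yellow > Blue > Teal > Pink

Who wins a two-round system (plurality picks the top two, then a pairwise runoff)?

Yellow

Round 1 first-place votes: Blue 5, Red 18, Teal 0, Pink 8, Yellow 13. Red and Yellow advance.
Runoff: Red is ranked above Yellow on 20 ballots, Yellow above Red on 24.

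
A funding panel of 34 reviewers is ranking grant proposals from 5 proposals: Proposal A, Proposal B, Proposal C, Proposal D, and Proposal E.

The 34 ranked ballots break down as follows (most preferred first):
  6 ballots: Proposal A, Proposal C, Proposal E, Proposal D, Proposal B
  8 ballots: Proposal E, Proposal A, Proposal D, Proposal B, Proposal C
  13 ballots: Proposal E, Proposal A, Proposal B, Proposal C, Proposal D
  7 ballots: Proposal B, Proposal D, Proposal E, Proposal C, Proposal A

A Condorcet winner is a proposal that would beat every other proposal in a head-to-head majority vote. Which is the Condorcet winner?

Proposal E

Proposal E vs Proposal A: 28–6
Proposal E vs Proposal B: 27–7
Proposal E vs Proposal C: 28–6
Proposal E vs Proposal D: 27–7
Proposal E beats every other proposal.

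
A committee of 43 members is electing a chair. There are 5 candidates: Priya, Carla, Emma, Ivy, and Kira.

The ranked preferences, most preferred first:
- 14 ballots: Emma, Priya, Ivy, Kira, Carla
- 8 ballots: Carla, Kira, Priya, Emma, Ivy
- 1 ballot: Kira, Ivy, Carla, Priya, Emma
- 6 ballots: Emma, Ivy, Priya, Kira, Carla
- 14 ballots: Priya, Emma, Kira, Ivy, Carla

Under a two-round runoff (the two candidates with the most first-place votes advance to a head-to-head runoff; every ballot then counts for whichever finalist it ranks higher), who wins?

Priya

Round 1 first-place votes: Priya 14, Carla 8, Emma 20, Ivy 0, Kira 1. Emma and Priya advance.
Runoff: Emma is ranked above Priya on 20 ballots, Priya above Emma on 23.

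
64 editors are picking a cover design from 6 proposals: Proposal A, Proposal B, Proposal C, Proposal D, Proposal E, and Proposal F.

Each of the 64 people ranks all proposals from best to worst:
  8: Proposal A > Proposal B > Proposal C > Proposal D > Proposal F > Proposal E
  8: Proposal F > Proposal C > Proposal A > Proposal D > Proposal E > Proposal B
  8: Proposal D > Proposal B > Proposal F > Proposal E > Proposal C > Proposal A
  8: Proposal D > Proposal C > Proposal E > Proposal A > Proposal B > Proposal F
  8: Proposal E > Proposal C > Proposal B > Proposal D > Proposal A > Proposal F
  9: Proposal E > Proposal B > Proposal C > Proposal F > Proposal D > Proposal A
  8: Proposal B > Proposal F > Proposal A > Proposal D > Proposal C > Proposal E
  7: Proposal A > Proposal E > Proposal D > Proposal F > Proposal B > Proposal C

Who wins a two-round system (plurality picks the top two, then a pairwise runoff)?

Round 1 first-place votes: Proposal A 15, Proposal B 8, Proposal C 0, Proposal D 16, Proposal E 17, Proposal F 8. Proposal E and Proposal D advance.
Runoff: Proposal E is ranked above Proposal D on 24 ballots, Proposal D above Proposal E on 40.

Proposal D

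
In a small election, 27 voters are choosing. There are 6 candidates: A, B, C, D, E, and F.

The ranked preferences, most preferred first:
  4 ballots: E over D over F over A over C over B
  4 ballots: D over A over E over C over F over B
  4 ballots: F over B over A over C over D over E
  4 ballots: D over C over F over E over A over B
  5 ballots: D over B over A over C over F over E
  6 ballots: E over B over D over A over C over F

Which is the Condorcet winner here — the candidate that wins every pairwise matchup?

D

D vs A: 23–4
D vs B: 17–10
D vs C: 23–4
D vs E: 17–10
D vs F: 23–4
D beats every other candidate.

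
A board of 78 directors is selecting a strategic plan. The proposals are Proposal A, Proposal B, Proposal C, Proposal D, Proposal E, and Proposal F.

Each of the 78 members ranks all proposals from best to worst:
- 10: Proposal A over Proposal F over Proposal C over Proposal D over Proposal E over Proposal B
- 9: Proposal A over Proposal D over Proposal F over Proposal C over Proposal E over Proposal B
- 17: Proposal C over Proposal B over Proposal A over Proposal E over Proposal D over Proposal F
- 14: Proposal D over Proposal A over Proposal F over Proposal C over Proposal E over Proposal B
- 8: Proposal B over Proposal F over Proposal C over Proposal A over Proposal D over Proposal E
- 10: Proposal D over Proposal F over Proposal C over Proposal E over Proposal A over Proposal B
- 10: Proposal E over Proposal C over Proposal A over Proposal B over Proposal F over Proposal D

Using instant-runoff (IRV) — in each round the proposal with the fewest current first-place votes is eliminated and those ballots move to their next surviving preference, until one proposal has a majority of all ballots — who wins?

Proposal C

Round 1: Proposal A 19, Proposal B 8, Proposal C 17, Proposal D 24, Proposal E 10, Proposal F 0. Proposal F eliminated.
Round 2: Proposal A 19, Proposal B 8, Proposal C 17, Proposal D 24, Proposal E 10. Proposal B eliminated.
Round 3: Proposal A 19, Proposal C 25, Proposal D 24, Proposal E 10. Proposal E eliminated.
Round 4: Proposal A 19, Proposal C 35, Proposal D 24. Proposal A eliminated.
Round 5: Proposal C 45, Proposal D 33. Proposal C has a majority (≥40).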